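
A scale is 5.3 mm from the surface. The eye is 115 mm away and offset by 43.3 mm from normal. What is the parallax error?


error = h * offset / d
= 5.3 * 43.3 / 115
= 1.9956

1.9956


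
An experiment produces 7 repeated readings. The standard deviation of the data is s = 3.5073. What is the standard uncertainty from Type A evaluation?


u_A = s / sqrt(n)
u_A = 3.5073 / sqrt(7)
u_A = 3.5073 / 2.6457513
u_A = 1.3256

1.3256


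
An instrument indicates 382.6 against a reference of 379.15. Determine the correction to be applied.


Correction = standard - reading
= 379.15 - 382.6
= -3.4500

-3.4500


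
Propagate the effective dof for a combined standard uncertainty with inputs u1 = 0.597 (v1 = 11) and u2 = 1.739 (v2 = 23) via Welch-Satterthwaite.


uc = sqrt(u1^2 + u2^2) = sqrt(0.597^2 + 1.739^2) = 1.8386218
v_eff = uc^4 / (u1^4/v1 + u2^4/v2)
= 1.8386218^4 / (0.597^4/11 + 1.739^4/23)
= 11.427984 / 0.40917002
v_eff = 27.9297

27.9297


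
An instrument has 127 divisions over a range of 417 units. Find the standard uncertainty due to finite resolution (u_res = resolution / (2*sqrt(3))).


resolution = range / divisions
resolution = 417 / 127 = 3.2834646
u_res = resolution / (2*sqrt(3))
u_res = 3.2834646 / 3.4641016
u_res = 0.9479

0.9479


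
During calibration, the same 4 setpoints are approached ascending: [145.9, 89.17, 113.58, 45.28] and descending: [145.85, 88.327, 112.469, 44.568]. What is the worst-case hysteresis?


|145.9 - 145.85| = 0.0500
|89.17 - 88.327| = 0.8430
|113.58 - 112.469| = 1.1110
|45.28 - 44.568| = 0.7120
hysteresis = max(diffs) = 1.1110

1.1110


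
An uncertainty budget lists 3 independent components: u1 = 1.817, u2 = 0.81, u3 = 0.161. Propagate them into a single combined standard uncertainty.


uc = sqrt(1.817^2 + 0.81^2 + 0.161^2)
uc = sqrt(3.98351)
uc = 1.9959

1.9959


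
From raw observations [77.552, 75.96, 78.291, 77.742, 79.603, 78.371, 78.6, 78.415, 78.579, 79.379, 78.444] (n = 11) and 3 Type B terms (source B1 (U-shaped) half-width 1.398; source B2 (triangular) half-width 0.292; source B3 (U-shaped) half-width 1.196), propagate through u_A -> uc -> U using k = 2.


mean = (77.552 + 75.96 + 78.291 + 77.742 + 79.603 + 78.371 + 78.6 + 78.415 + 78.579 + 79.379 + 78.444) / 11 = 78.26690909
s = sqrt(sum((x - mean)^2)/(n-1)) = 0.96971114
u_A = s / sqrt(n) = 0.96971114 / sqrt(11) = 0.29237891
u_B1 = 1.398 / sqrt(2) = 0.98853528
u_B2 = 0.292 / sqrt(6) = 0.1192085
u_B3 = 1.196 / sqrt(2) = 0.84569971
uc = sqrt(0.29237891^2 + 0.98853528^2 + 0.1192085^2 + 0.84569971^2) = 1.3386957
U = k * uc = 2 * 1.3386957
U = 2.6774

2.6774


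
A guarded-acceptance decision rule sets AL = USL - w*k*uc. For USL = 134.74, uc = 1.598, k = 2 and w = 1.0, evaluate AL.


U = k * uc = 2 * 1.598 = 3.196
guard band g = w * U = 1.0 * 3.196 = 3.196
AL = USL - g = 134.74 - 3.196
AL = 131.5440

131.5440


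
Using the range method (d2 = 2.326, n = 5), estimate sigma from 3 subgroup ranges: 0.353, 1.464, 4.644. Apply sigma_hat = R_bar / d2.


R_bar = (0.353 + 1.464 + 4.644) / 3
R_bar = 6.461 / 3 = 2.1536667
sigma_hat = R_bar / d2 = 2.1536667 / 2.326 = 0.9259

0.9259


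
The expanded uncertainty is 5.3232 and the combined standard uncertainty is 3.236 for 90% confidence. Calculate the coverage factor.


k = U / uc
k = 5.3232 / 3.236
k = 1.645

1.645


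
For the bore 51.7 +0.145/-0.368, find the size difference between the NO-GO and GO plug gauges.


GO = nominal - lower_tol (smallest hole = maximum material condition)
GO = 51.7 - 0.368 = 51.332
NO-GO = nominal + upper_tol (largest hole = least material condition)
NO-GO = 51.7 + 0.145 = 51.845
spread = NO-GO - GO = 51.845 - 51.332 = 0.5130

0.5130


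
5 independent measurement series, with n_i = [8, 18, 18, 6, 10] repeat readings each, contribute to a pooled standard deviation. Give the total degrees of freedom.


nu = sum_i (n_i - 1)
nu = ((8 - 1) + (18 - 1) + (18 - 1) + (6 - 1) + (10 - 1))
nu = 7 + 17 + 17 + 5 + 9
nu = 55

55


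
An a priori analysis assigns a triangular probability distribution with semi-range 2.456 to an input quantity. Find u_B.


u_B = half_width / sqrt(6)
u_B = 2.456 / 2.4494897
u_B = 1.0027

1.0027


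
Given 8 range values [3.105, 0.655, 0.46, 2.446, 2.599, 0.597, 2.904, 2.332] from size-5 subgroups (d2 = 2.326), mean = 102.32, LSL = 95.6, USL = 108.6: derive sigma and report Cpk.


R_bar = (3.105 + 0.655 + 0.46 + 2.446 + 2.599 + 0.597 + 2.904 + 2.332) / 8 = 1.88725
sigma = R_bar / d2 = 1.88725 / 2.326 = 0.81137145
Cp = (USL - LSL)/(6*sigma) = (108.6 - 95.6)/(6*0.81137145) = 2.6704
Cpu = (108.6 - 102.32)/(3*0.81137145) = 2.5800
Cpl = (102.32 - 95.6)/(3*0.81137145) = 2.7608
Cpk = min(Cpu, Cpl) = 2.5800

2.5800


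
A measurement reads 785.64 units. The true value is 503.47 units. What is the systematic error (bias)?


Systematic error = measured - true
= 785.64 - 503.47
= 282.1700

282.1700


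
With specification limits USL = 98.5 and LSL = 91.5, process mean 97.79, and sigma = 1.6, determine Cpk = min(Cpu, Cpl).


Cpu = (USL - mean) / (3*sigma) = (98.5 - 97.79) / (3*1.6) = 0.1479
Cpl = (mean - LSL) / (3*sigma) = (97.79 - 91.5) / (3*1.6) = 1.3104
Cpk = min(Cpu, Cpl) = 0.1479

0.1479


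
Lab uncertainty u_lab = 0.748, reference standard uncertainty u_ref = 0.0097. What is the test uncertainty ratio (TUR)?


TUR = u_lab / u_ref
= 0.748 / 0.0097
= 77.1134

77.1134


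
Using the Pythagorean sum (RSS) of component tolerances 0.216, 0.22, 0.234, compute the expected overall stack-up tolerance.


RSS = sqrt(0.216^2 + 0.22^2 + 0.234^2)
= sqrt(0.149812)
= 0.3871

0.3871


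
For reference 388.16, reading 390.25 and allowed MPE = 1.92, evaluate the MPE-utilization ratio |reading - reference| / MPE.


e = indication - reference = 390.25 - 388.16 = 2.0900
|e| = 2.0900
ratio = |e| / MPE = 2.0900 / 1.92
ratio = 1.0885

1.0885


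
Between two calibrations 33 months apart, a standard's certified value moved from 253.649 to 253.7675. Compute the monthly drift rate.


rate = (v2 - v1) / months
= (253.7675 - 253.649) / 33
= 0.1185 / 33
= 0.0036

0.0036


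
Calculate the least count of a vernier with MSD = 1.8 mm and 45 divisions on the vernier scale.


LC = MSD / n_div
= 1.8 / 45
= 0.0400

0.0400


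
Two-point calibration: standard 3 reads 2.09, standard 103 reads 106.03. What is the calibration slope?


slope = (y2 - y1) / (x2 - x1)
= (106.03 - 2.09) / (103 - 3)
= 103.9400 / 100
= 1.0394

1.0394


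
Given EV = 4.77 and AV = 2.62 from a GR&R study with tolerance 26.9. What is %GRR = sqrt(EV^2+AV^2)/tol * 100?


GRR = sqrt(EV^2 + AV^2) = sqrt(4.77^2 + 2.62^2) = 5.4421779
%GRR = GRR / tol * 100 = 5.4421779 / 26.9 * 100
%GRR = 20.2311

20.2311


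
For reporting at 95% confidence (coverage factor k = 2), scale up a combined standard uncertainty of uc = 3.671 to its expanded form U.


U = k * uc
U = 2 * 3.671
U = 7.3420

7.3420


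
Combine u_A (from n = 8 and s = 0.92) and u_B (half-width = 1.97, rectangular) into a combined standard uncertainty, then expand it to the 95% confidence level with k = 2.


u_A = s / sqrt(n) = 0.92 / sqrt(8) = 0.32526912
u_B = half_width / sqrt(3) = 1.97 / sqrt(3) = 1.13738
uc = sqrt(u_A^2 + u_B^2) = sqrt(0.32526912^2 + 1.13738^2) = 1.1829764
U = k * uc = 2 * 1.1829764
U = 2.3660

2.3660


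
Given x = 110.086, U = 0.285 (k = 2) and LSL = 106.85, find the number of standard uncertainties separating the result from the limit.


u = U / k = 0.285 / 2 = 0.1425
margin = |LSL - x| = |106.85 - 110.086| = 3.236
z = margin / u = 3.236 / 0.1425
z = 22.7088

22.7088


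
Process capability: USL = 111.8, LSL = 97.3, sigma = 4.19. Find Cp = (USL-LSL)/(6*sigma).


Cp = (USL - LSL) / (6 * sigma)
= (111.8 - 97.3) / (6 * 4.19)
= 14.5000 / 25.1400
= 0.5768

0.5768


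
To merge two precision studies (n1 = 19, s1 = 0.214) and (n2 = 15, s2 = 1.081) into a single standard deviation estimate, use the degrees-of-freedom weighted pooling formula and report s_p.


s_p = sqrt(((n1-1)*s1^2 + (n2-1)*s2^2) / (n1+n2-2))
numerator = (19-1)*0.214^2 + (15-1)*1.081^2 = 0.824328 + 16.359854 = 17.184182
denominator = 19 + 15 - 2 = 32
s_p^2 = 17.184182 / 32 = 0.53700569
s_p = sqrt(0.53700569) = 0.7328

0.7328


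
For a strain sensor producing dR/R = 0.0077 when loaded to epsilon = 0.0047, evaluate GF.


GF = (dR/R) / epsilon
= 0.0077 / 0.0047
= 1.6383

1.6383


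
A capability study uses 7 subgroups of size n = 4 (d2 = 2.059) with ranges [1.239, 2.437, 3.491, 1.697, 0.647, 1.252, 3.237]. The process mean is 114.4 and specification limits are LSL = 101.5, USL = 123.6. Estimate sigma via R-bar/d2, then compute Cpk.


R_bar = (1.239 + 2.437 + 3.491 + 1.697 + 0.647 + 1.252 + 3.237) / 7 = 2
sigma = R_bar / d2 = 2 / 2.059 = 0.97134531
Cp = (USL - LSL)/(6*sigma) = (123.6 - 101.5)/(6*0.97134531) = 3.7920
Cpu = (123.6 - 114.4)/(3*0.97134531) = 3.1571
Cpl = (114.4 - 101.5)/(3*0.97134531) = 4.4269
Cpk = min(Cpu, Cpl) = 3.1571

3.1571


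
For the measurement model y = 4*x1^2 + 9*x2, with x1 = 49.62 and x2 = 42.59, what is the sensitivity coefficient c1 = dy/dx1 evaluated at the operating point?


y = 4*x1^2 + 9*x2
dy/dx1 = 2*4*x1
Evaluate at x1 = 49.62: c1 = 8 * 49.62
c1 = 396.9600

396.9600


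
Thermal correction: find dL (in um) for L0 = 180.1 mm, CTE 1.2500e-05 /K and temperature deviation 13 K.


dL = L * alpha * dT
= 180.1 * 1.2500e-05 * 13
= 0.0292663 mm
dL_um = 0.0292663 * 1000 = 29.2663 um

29.2663


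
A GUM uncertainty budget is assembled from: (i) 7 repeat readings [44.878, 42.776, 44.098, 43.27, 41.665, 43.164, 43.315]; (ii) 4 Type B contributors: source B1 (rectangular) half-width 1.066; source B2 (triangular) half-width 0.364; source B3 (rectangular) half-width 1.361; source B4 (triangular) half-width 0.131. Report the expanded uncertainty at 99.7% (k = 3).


mean = (44.878 + 42.776 + 44.098 + 43.27 + 41.665 + 43.164 + 43.315) / 7 = 43.30942857
s = sqrt(sum((x - mean)^2)/(n-1)) = 1.0077771
u_A = s / sqrt(n) = 1.0077771 / sqrt(7) = 0.38090394
u_B1 = 1.066 / sqrt(3) = 0.61545539
u_B2 = 0.364 / sqrt(6) = 0.14860238
u_B3 = 1.361 / sqrt(3) = 0.78577372
u_B4 = 0.131 / sqrt(6) = 0.053480526
uc = sqrt(0.38090394^2 + 0.61545539^2 + 0.14860238^2 + 0.78577372^2 + 0.053480526^2) = 1.0799335
U = k * uc = 3 * 1.0799335
U = 3.2398

3.2398


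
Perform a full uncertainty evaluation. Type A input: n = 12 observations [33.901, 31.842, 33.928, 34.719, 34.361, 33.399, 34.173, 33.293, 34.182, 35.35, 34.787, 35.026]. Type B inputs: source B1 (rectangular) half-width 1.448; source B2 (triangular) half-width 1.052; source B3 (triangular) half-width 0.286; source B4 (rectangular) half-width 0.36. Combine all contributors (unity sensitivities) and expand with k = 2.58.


mean = (33.901 + 31.842 + 33.928 + 34.719 + 34.361 + 33.399 + 34.173 + 33.293 + 34.182 + 35.35 + 34.787 + 35.026) / 12 = 34.08008333
s = sqrt(sum((x - mean)^2)/(n-1)) = 0.93715813
u_A = s / sqrt(n) = 0.93715813 / sqrt(12) = 0.27053425
u_B1 = 1.448 / sqrt(3) = 0.83600319
u_B2 = 1.052 / sqrt(6) = 0.4294772
u_B3 = 0.286 / sqrt(6) = 0.11675901
u_B4 = 0.36 / sqrt(3) = 0.2078461
uc = sqrt(0.27053425^2 + 0.83600319^2 + 0.4294772^2 + 0.11675901^2 + 0.2078461^2) = 1.0066645
U = k * uc = 2.58 * 1.0066645
U = 2.5972

2.5972


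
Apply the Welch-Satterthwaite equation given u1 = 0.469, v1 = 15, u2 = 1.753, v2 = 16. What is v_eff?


uc = sqrt(u1^2 + u2^2) = sqrt(0.469^2 + 1.753^2) = 1.8146542
v_eff = uc^4 / (u1^4/v1 + u2^4/v2)
= 1.8146542^4 / (0.469^4/15 + 1.753^4/16)
= 10.843651 / 0.59343704
v_eff = 18.2726

18.2726


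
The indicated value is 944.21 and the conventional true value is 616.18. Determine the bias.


Systematic error = measured - true
= 944.21 - 616.18
= 328.0300

328.0300


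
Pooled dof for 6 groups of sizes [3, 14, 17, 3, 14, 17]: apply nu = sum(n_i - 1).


nu = sum_i (n_i - 1)
nu = ((3 - 1) + (14 - 1) + (17 - 1) + (3 - 1) + (14 - 1) + (17 - 1))
nu = 2 + 13 + 16 + 2 + 13 + 16
nu = 62

62


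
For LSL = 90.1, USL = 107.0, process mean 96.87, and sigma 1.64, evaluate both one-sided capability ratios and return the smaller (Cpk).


Cpu = (USL - mean) / (3*sigma) = (107.0 - 96.87) / (3*1.64) = 2.0589
Cpl = (mean - LSL) / (3*sigma) = (96.87 - 90.1) / (3*1.64) = 1.3760
Cpk = min(Cpu, Cpl) = 1.3760

1.3760


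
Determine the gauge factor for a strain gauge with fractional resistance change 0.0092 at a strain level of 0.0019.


GF = (dR/R) / epsilon
= 0.0092 / 0.0019
= 4.8421

4.8421


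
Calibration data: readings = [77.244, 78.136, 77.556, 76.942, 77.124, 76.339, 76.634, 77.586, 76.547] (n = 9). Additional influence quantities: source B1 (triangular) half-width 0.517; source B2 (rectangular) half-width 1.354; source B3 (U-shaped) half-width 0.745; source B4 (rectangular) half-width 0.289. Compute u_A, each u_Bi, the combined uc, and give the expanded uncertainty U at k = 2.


mean = (77.244 + 78.136 + 77.556 + 76.942 + 77.124 + 76.339 + 76.634 + 77.586 + 76.547) / 9 = 77.12311111
s = sqrt(sum((x - mean)^2)/(n-1)) = 0.57673465
u_A = s / sqrt(n) = 0.57673465 / sqrt(9) = 0.19224488
u_B1 = 0.517 / sqrt(6) = 0.21106437
u_B2 = 1.354 / sqrt(3) = 0.78173226
u_B3 = 0.745 / sqrt(2) = 0.52679455
u_B4 = 0.289 / sqrt(3) = 0.16685423
uc = sqrt(0.19224488^2 + 0.21106437^2 + 0.78173226^2 + 0.52679455^2 + 0.16685423^2) = 0.99898169
U = k * uc = 2 * 0.99898169
U = 1.9980

1.9980


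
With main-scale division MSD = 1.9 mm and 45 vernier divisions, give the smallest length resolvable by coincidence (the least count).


LC = MSD / n_div
= 1.9 / 45
= 0.0422

0.0422


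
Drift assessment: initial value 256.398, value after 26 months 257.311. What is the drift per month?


rate = (v2 - v1) / months
= (257.311 - 256.398) / 26
= 0.9130 / 26
= 0.0351

0.0351


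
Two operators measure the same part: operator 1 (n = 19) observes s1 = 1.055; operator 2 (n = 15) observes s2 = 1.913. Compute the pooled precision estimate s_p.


s_p = sqrt(((n1-1)*s1^2 + (n2-1)*s2^2) / (n1+n2-2))
numerator = (19-1)*1.055^2 + (15-1)*1.913^2 = 20.03445 + 51.233966 = 71.268416
denominator = 19 + 15 - 2 = 32
s_p^2 = 71.268416 / 32 = 2.227138
s_p = sqrt(2.227138) = 1.4924

1.4924


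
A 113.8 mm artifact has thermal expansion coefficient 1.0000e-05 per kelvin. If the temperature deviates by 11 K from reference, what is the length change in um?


dL = L * alpha * dT
= 113.8 * 1.0000e-05 * 11
= 0.0125180 mm
dL_um = 0.0125180 * 1000 = 12.5180 um

12.5180


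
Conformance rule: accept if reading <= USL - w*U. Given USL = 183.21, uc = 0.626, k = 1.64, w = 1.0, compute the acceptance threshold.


U = k * uc = 1.64 * 0.626 = 1.02664
guard band g = w * U = 1.0 * 1.02664 = 1.02664
AL = USL - g = 183.21 - 1.02664
AL = 182.1834

182.1834


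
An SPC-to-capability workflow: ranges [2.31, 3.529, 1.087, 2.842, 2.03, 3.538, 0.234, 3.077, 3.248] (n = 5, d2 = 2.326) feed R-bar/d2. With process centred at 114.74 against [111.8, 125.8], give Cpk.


R_bar = (2.31 + 3.529 + 1.087 + 2.842 + 2.03 + 3.538 + 0.234 + 3.077 + 3.248) / 9 = 2.4327778
sigma = R_bar / d2 = 2.4327778 / 2.326 = 1.0459062
Cp = (USL - LSL)/(6*sigma) = (125.8 - 111.8)/(6*1.0459062) = 2.2309
Cpu = (125.8 - 114.74)/(3*1.0459062) = 3.5249
Cpl = (114.74 - 111.8)/(3*1.0459062) = 0.9370
Cpk = min(Cpu, Cpl) = 0.9370

0.9370


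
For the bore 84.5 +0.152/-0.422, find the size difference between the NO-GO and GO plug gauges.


GO = nominal - lower_tol (smallest hole = maximum material condition)
GO = 84.5 - 0.422 = 84.078
NO-GO = nominal + upper_tol (largest hole = least material condition)
NO-GO = 84.5 + 0.152 = 84.652
spread = NO-GO - GO = 84.652 - 84.078 = 0.5740

0.5740


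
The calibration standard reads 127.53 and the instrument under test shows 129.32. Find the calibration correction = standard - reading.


Correction = standard - reading
= 127.53 - 129.32
= -1.7900

-1.7900


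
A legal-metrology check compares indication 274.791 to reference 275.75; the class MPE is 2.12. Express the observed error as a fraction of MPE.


e = indication - reference = 274.791 - 275.75 = -0.9590
|e| = 0.9590
ratio = |e| / MPE = 0.9590 / 2.12
ratio = 0.4524

0.4524


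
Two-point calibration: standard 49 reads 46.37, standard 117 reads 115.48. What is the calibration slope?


slope = (y2 - y1) / (x2 - x1)
= (115.48 - 46.37) / (117 - 49)
= 69.1100 / 68
= 1.0163

1.0163


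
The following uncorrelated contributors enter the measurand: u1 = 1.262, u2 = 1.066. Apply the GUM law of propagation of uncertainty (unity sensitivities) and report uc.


uc = sqrt(1.262^2 + 1.066^2)
uc = sqrt(2.729)
uc = 1.6520

1.6520


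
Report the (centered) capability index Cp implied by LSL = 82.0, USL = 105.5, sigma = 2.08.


Cp = (USL - LSL) / (6 * sigma)
= (105.5 - 82.0) / (6 * 2.08)
= 23.5000 / 12.4800
= 1.8830

1.8830


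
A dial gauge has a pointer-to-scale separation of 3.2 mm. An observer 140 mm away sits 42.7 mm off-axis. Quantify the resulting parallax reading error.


error = h * offset / d
= 3.2 * 42.7 / 140
= 0.9760

0.9760


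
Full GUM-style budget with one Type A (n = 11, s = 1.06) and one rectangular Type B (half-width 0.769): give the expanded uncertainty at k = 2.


u_A = s / sqrt(n) = 1.06 / sqrt(11) = 0.31960203
u_B = half_width / sqrt(3) = 0.769 / sqrt(3) = 0.44398236
uc = sqrt(u_A^2 + u_B^2) = sqrt(0.31960203^2 + 0.44398236^2) = 0.54705191
U = k * uc = 2 * 0.54705191
U = 1.0941

1.0941


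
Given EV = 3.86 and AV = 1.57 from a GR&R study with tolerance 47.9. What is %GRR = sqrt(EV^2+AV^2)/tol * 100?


GRR = sqrt(EV^2 + AV^2) = sqrt(3.86^2 + 1.57^2) = 4.1670733
%GRR = GRR / tol * 100 = 4.1670733 / 47.9 * 100
%GRR = 8.6995

8.6995


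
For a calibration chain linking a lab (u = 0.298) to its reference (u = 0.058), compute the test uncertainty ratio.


TUR = u_lab / u_ref
= 0.298 / 0.058
= 5.1379

5.1379


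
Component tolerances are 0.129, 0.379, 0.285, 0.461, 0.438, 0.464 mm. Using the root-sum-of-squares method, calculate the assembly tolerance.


RSS = sqrt(0.129^2 + 0.379^2 + 0.285^2 + 0.461^2 + 0.438^2 + 0.464^2)
= sqrt(0.861168)
= 0.9280

0.9280


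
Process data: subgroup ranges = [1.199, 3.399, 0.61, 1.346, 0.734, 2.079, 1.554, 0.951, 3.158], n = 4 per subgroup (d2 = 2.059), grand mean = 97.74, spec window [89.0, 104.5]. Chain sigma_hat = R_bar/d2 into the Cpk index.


R_bar = (1.199 + 3.399 + 0.61 + 1.346 + 0.734 + 2.079 + 1.554 + 0.951 + 3.158) / 9 = 1.67
sigma = R_bar / d2 = 1.67 / 2.059 = 0.81107334
Cp = (USL - LSL)/(6*sigma) = (104.5 - 89.0)/(6*0.81107334) = 3.1851
Cpu = (104.5 - 97.74)/(3*0.81107334) = 2.7782
Cpl = (97.74 - 89.0)/(3*0.81107334) = 3.5919
Cpk = min(Cpu, Cpl) = 2.7782

2.7782


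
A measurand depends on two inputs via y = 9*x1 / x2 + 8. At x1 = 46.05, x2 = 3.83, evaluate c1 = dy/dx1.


y = 9*x1 / x2 + 8
dy/dx1 = 9/x2
Evaluate at x2 = 3.83: c1 = 9 / 3.83
c1 = 2.3499

2.3499


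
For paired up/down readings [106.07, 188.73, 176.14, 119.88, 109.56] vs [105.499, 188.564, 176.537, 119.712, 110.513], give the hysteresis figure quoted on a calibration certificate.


|106.07 - 105.499| = 0.5710
|188.73 - 188.564| = 0.1660
|176.14 - 176.537| = 0.3970
|119.88 - 119.712| = 0.1680
|109.56 - 110.513| = 0.9530
hysteresis = max(diffs) = 0.9530

0.9530


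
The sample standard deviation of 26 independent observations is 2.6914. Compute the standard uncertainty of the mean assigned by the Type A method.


u_A = s / sqrt(n)
u_A = 2.6914 / sqrt(26)
u_A = 2.6914 / 5.0990195
u_A = 0.5278

0.5278


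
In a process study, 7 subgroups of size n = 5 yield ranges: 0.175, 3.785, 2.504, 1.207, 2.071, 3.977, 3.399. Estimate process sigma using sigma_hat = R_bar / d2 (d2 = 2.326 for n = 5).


R_bar = (0.175 + 3.785 + 2.504 + 1.207 + 2.071 + 3.977 + 3.399) / 7
R_bar = 17.118 / 7 = 2.4454286
sigma_hat = R_bar / d2 = 2.4454286 / 2.326 = 1.0513

1.0513


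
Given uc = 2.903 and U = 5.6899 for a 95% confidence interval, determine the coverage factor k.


k = U / uc
k = 5.6899 / 2.903
k = 1.96

1.96


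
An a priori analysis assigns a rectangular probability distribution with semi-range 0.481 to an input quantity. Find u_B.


u_B = half_width / sqrt(3)
u_B = 0.481 / 1.7320508
u_B = 0.2777

0.2777


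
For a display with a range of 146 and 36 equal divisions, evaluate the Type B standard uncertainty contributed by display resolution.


resolution = range / divisions
resolution = 146 / 36 = 4.0555556
u_res = resolution / (2*sqrt(3))
u_res = 4.0555556 / 3.4641016
u_res = 1.1707

1.1707


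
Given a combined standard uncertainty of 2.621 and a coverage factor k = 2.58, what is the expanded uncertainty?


U = k * uc
U = 2.58 * 2.621
U = 6.7622

6.7622


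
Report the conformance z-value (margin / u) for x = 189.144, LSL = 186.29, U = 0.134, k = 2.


u = U / k = 0.134 / 2 = 0.067
margin = |LSL - x| = |186.29 - 189.144| = 2.854
z = margin / u = 2.854 / 0.067
z = 42.5970

42.5970


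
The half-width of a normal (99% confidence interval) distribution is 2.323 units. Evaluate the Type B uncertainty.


u_B = half_width / 2.576
u_B = 2.323 / 2.576
u_B = 0.9018

0.9018


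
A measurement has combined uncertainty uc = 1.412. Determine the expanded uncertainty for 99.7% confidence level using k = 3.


U = k * uc
U = 3 * 1.412
U = 4.2360

4.2360


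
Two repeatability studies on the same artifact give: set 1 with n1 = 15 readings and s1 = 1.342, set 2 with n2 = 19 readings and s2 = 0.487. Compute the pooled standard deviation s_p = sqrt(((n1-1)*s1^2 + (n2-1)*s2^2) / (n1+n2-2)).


s_p = sqrt(((n1-1)*s1^2 + (n2-1)*s2^2) / (n1+n2-2))
numerator = (15-1)*1.342^2 + (19-1)*0.487^2 = 25.213496 + 4.269042 = 29.482538
denominator = 15 + 19 - 2 = 32
s_p^2 = 29.482538 / 32 = 0.92132931
s_p = sqrt(0.92132931) = 0.9599

0.9599


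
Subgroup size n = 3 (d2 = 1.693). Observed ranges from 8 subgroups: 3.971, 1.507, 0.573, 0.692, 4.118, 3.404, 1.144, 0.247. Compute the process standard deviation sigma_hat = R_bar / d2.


R_bar = (3.971 + 1.507 + 0.573 + 0.692 + 4.118 + 3.404 + 1.144 + 0.247) / 8
R_bar = 15.656 / 8 = 1.957
sigma_hat = R_bar / d2 = 1.957 / 1.693 = 1.1559

1.1559


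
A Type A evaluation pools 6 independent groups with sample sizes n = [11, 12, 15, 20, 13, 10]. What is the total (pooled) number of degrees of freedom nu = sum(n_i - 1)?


nu = sum_i (n_i - 1)
nu = ((11 - 1) + (12 - 1) + (15 - 1) + (20 - 1) + (13 - 1) + (10 - 1))
nu = 10 + 11 + 14 + 19 + 12 + 9
nu = 75

75


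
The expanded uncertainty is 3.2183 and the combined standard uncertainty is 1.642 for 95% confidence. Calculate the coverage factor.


k = U / uc
k = 3.2183 / 1.642
k = 1.96

1.96


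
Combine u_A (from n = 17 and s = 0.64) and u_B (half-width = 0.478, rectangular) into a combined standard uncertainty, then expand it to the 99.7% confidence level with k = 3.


u_A = s / sqrt(n) = 0.64 / sqrt(17) = 0.1552228
u_B = half_width / sqrt(3) = 0.478 / sqrt(3) = 0.27597343
uc = sqrt(u_A^2 + u_B^2) = sqrt(0.1552228^2 + 0.27597343^2) = 0.31663141
U = k * uc = 3 * 0.31663141
U = 0.9499

0.9499


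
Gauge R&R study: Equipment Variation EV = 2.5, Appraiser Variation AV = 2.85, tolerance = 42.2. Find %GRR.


GRR = sqrt(EV^2 + AV^2) = sqrt(2.5^2 + 2.85^2) = 3.791108
%GRR = GRR / tol * 100 = 3.791108 / 42.2 * 100
%GRR = 8.9837

8.9837


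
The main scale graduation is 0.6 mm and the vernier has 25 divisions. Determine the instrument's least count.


LC = MSD / n_div
= 0.6 / 25
= 0.0240

0.0240


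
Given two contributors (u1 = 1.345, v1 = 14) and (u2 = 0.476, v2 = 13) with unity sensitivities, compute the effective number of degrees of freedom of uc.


uc = sqrt(u1^2 + u2^2) = sqrt(1.345^2 + 0.476^2) = 1.4267449
v_eff = uc^4 / (u1^4/v1 + u2^4/v2)
= 1.4267449^4 / (1.345^4/14 + 0.476^4/13)
= 4.1436715 / 0.23770408
v_eff = 17.4321

17.4321


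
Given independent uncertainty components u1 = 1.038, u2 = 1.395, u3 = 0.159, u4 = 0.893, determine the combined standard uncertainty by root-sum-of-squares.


uc = sqrt(1.038^2 + 1.395^2 + 0.159^2 + 0.893^2)
uc = sqrt(3.846199)
uc = 1.9612

1.9612


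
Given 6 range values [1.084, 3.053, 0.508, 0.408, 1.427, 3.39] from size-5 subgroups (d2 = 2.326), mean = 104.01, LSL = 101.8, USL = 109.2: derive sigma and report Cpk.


R_bar = (1.084 + 3.053 + 0.508 + 0.408 + 1.427 + 3.39) / 6 = 1.645
sigma = R_bar / d2 = 1.645 / 2.326 = 0.7072227
Cp = (USL - LSL)/(6*sigma) = (109.2 - 101.8)/(6*0.7072227) = 1.7439
Cpu = (109.2 - 104.01)/(3*0.7072227) = 2.4462
Cpl = (104.01 - 101.8)/(3*0.7072227) = 1.0416
Cpk = min(Cpu, Cpl) = 1.0416

1.0416


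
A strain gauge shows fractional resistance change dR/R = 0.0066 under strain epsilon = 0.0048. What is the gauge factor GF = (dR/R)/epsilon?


GF = (dR/R) / epsilon
= 0.0066 / 0.0048
= 1.3750

1.3750


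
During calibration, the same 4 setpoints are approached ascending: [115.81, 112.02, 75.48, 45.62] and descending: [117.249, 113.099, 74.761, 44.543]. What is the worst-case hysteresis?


|115.81 - 117.249| = 1.4390
|112.02 - 113.099| = 1.0790
|75.48 - 74.761| = 0.7190
|45.62 - 44.543| = 1.0770
hysteresis = max(diffs) = 1.4390

1.4390


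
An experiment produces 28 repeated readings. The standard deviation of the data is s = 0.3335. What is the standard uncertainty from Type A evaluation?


u_A = s / sqrt(n)
u_A = 0.3335 / sqrt(28)
u_A = 0.3335 / 5.2915026
u_A = 0.0630

0.0630


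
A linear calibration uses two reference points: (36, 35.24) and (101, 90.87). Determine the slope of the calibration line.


slope = (y2 - y1) / (x2 - x1)
= (90.87 - 35.24) / (101 - 36)
= 55.6300 / 65
= 0.8558

0.8558


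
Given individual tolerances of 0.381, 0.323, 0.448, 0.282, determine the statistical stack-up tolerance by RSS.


RSS = sqrt(0.381^2 + 0.323^2 + 0.448^2 + 0.282^2)
= sqrt(0.529718)
= 0.7278

0.7278


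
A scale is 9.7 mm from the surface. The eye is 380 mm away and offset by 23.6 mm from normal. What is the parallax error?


error = h * offset / d
= 9.7 * 23.6 / 380
= 0.6024

0.6024


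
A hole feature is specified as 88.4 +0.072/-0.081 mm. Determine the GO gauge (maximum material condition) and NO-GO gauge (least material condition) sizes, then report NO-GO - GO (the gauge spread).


GO = nominal - lower_tol (smallest hole = maximum material condition)
GO = 88.4 - 0.081 = 88.319
NO-GO = nominal + upper_tol (largest hole = least material condition)
NO-GO = 88.4 + 0.072 = 88.472
spread = NO-GO - GO = 88.472 - 88.319 = 0.1530

0.1530


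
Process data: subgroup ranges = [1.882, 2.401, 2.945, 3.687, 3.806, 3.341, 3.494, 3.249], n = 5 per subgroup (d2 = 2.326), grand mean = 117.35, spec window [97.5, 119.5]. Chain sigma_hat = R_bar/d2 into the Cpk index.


R_bar = (1.882 + 2.401 + 2.945 + 3.687 + 3.806 + 3.341 + 3.494 + 3.249) / 8 = 3.100625
sigma = R_bar / d2 = 3.100625 / 2.326 = 1.3330288
Cp = (USL - LSL)/(6*sigma) = (119.5 - 97.5)/(6*1.3330288) = 2.7506
Cpu = (119.5 - 117.35)/(3*1.3330288) = 0.5376
Cpl = (117.35 - 97.5)/(3*1.3330288) = 4.9636
Cpk = min(Cpu, Cpl) = 0.5376

0.5376


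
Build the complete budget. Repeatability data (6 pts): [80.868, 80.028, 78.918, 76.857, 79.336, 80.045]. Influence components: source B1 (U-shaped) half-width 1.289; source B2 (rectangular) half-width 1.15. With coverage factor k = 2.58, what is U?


mean = (80.868 + 80.028 + 78.918 + 76.857 + 79.336 + 80.045) / 6 = 79.342
s = sqrt(sum((x - mean)^2)/(n-1)) = 1.3891377
u_A = s / sqrt(n) = 1.3891377 / sqrt(6) = 0.56711309
u_B1 = 1.289 / sqrt(2) = 0.91146064
u_B2 = 1.15 / sqrt(3) = 0.66395281
uc = sqrt(0.56711309^2 + 0.91146064^2 + 0.66395281^2) = 1.2622247
U = k * uc = 2.58 * 1.2622247
U = 3.2565

3.2565


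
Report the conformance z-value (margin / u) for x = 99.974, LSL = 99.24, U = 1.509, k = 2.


u = U / k = 1.509 / 2 = 0.7545
margin = |LSL - x| = |99.24 - 99.974| = 0.734
z = margin / u = 0.734 / 0.7545
z = 0.9728

0.9728


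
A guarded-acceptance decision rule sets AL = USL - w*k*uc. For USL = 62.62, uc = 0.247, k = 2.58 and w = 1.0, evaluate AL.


U = k * uc = 2.58 * 0.247 = 0.63726
guard band g = w * U = 1.0 * 0.63726 = 0.63726
AL = USL - g = 62.62 - 0.63726
AL = 61.9827

61.9827


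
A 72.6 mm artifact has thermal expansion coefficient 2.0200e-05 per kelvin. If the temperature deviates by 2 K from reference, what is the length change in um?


dL = L * alpha * dT
= 72.6 * 2.0200e-05 * 2
= 0.0029330 mm
dL_um = 0.0029330 * 1000 = 2.9330 um

2.9330


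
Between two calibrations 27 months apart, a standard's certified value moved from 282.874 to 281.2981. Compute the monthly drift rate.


rate = (v2 - v1) / months
= (281.2981 - 282.874) / 27
= -1.5759 / 27
= -0.0584

-0.0584


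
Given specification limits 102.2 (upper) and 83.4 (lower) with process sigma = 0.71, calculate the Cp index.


Cp = (USL - LSL) / (6 * sigma)
= (102.2 - 83.4) / (6 * 0.71)
= 18.8000 / 4.2600
= 4.4131

4.4131


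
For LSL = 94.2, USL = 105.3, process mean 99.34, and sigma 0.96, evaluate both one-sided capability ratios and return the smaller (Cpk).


Cpu = (USL - mean) / (3*sigma) = (105.3 - 99.34) / (3*0.96) = 2.0694
Cpl = (mean - LSL) / (3*sigma) = (99.34 - 94.2) / (3*0.96) = 1.7847
Cpk = min(Cpu, Cpl) = 1.7847

1.7847


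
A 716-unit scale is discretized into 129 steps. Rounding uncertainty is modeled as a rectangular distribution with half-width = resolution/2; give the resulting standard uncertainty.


resolution = range / divisions
resolution = 716 / 129 = 5.5503876
u_res = resolution / (2*sqrt(3))
u_res = 5.5503876 / 3.4641016
u_res = 1.6023

1.6023


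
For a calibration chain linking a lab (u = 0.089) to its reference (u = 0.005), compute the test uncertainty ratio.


TUR = u_lab / u_ref
= 0.089 / 0.005
= 17.8000

17.8000


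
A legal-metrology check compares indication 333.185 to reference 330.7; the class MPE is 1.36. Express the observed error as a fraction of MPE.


e = indication - reference = 333.185 - 330.7 = 2.4850
|e| = 2.4850
ratio = |e| / MPE = 2.4850 / 1.36
ratio = 1.8272

1.8272


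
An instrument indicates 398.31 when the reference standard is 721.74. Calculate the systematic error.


Systematic error = measured - true
= 398.31 - 721.74
= -323.4300

-323.4300


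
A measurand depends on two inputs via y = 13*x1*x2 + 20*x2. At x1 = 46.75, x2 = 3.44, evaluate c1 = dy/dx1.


y = 13*x1*x2 + 20*x2
dy/dx1 = 13*x2
Evaluate at x2 = 3.44: c1 = 13 * 3.44
c1 = 44.7200

44.7200


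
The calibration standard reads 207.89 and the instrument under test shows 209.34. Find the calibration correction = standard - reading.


Correction = standard - reading
= 207.89 - 209.34
= -1.4500

-1.4500


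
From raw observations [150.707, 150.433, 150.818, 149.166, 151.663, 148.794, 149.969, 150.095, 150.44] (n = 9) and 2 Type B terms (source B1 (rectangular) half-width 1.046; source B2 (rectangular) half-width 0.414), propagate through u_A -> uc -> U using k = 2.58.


mean = (150.707 + 150.433 + 150.818 + 149.166 + 151.663 + 148.794 + 149.969 + 150.095 + 150.44) / 9 = 150.2316667
s = sqrt(sum((x - mean)^2)/(n-1)) = 0.86549003
u_A = s / sqrt(n) = 0.86549003 / sqrt(9) = 0.28849668
u_B1 = 1.046 / sqrt(3) = 0.60390838
u_B2 = 0.414 / sqrt(3) = 0.23902301
uc = sqrt(0.28849668^2 + 0.60390838^2 + 0.23902301^2) = 0.71068113
U = k * uc = 2.58 * 0.71068113
U = 1.8336

1.8336


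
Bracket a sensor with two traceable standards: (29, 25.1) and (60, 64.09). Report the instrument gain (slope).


slope = (y2 - y1) / (x2 - x1)
= (64.09 - 25.1) / (60 - 29)
= 38.9900 / 31
= 1.2577

1.2577


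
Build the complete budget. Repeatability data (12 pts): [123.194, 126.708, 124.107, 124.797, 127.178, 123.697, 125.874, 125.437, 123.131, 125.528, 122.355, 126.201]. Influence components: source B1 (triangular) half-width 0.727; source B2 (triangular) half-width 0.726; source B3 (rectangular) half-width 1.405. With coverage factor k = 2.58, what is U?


mean = (123.194 + 126.708 + 124.107 + 124.797 + 127.178 + 123.697 + 125.874 + 125.437 + 123.131 + 125.528 + 122.355 + 126.201) / 12 = 124.8505833
s = sqrt(sum((x - mean)^2)/(n-1)) = 1.5479125
u_A = s / sqrt(n) = 1.5479125 / sqrt(12) = 0.44684385
u_B1 = 0.727 / sqrt(6) = 0.29679651
u_B2 = 0.726 / sqrt(6) = 0.29638826
u_B3 = 1.405 / sqrt(3) = 0.81117713
uc = sqrt(0.44684385^2 + 0.29679651^2 + 0.29638826^2 + 0.81117713^2) = 1.0166671
U = k * uc = 2.58 * 1.0166671
U = 2.6230

2.6230


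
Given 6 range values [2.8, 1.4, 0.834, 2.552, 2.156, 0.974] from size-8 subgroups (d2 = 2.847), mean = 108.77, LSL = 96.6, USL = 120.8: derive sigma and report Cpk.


R_bar = (2.8 + 1.4 + 0.834 + 2.552 + 2.156 + 0.974) / 6 = 1.786
sigma = R_bar / d2 = 1.786 / 2.847 = 0.62732701
Cp = (USL - LSL)/(6*sigma) = (120.8 - 96.6)/(6*0.62732701) = 6.4294
Cpu = (120.8 - 108.77)/(3*0.62732701) = 6.3922
Cpl = (108.77 - 96.6)/(3*0.62732701) = 6.4666
Cpk = min(Cpu, Cpl) = 6.3922

6.3922


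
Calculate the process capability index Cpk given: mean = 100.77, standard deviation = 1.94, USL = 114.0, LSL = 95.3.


Cpu = (USL - mean) / (3*sigma) = (114.0 - 100.77) / (3*1.94) = 2.2732
Cpl = (mean - LSL) / (3*sigma) = (100.77 - 95.3) / (3*1.94) = 0.9399
Cpk = min(Cpu, Cpl) = 0.9399

0.9399


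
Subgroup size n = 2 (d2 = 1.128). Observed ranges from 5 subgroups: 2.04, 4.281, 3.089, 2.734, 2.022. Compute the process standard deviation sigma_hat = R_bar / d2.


R_bar = (2.04 + 4.281 + 3.089 + 2.734 + 2.022) / 5
R_bar = 14.166 / 5 = 2.8332
sigma_hat = R_bar / d2 = 2.8332 / 1.128 = 2.5117

2.5117


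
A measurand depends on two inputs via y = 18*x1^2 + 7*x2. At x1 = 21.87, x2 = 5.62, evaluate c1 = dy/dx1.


y = 18*x1^2 + 7*x2
dy/dx1 = 2*18*x1
Evaluate at x1 = 21.87: c1 = 36 * 21.87
c1 = 787.3200

787.3200


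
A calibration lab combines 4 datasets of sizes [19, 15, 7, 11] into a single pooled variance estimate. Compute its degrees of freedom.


nu = sum_i (n_i - 1)
nu = ((19 - 1) + (15 - 1) + (7 - 1) + (11 - 1))
nu = 18 + 14 + 6 + 10
nu = 48

48


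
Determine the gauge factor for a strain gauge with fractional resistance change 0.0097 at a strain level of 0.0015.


GF = (dR/R) / epsilon
= 0.0097 / 0.0015
= 6.4667

6.4667


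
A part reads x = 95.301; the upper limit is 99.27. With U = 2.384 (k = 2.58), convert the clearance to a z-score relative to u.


u = U / k = 2.384 / 2.58 = 0.92403101
margin = |USL - x| = |99.27 - 95.301| = 3.969
z = margin / u = 3.969 / 0.92403101
z = 4.2953

4.2953


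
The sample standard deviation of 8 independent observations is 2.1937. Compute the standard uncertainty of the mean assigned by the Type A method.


u_A = s / sqrt(n)
u_A = 2.1937 / sqrt(8)
u_A = 2.1937 / 2.8284271
u_A = 0.7756

0.7756


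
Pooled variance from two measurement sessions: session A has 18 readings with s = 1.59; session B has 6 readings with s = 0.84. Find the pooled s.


s_p = sqrt(((n1-1)*s1^2 + (n2-1)*s2^2) / (n1+n2-2))
numerator = (18-1)*1.59^2 + (6-1)*0.84^2 = 42.9777 + 3.528 = 46.5057
denominator = 18 + 6 - 2 = 22
s_p^2 = 46.5057 / 22 = 2.1138955
s_p = sqrt(2.1138955) = 1.4539

1.4539


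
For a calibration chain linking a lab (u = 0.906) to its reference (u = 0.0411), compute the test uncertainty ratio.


TUR = u_lab / u_ref
= 0.906 / 0.0411
= 22.0438

22.0438


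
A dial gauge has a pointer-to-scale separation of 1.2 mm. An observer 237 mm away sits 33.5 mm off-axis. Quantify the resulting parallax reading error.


error = h * offset / d
= 1.2 * 33.5 / 237
= 0.1696

0.1696


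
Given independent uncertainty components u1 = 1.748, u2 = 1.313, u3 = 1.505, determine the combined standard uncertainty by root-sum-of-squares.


uc = sqrt(1.748^2 + 1.313^2 + 1.505^2)
uc = sqrt(7.044498)
uc = 2.6541

2.6541


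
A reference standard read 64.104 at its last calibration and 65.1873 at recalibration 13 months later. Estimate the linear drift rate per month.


rate = (v2 - v1) / months
= (65.1873 - 64.104) / 13
= 1.0833 / 13
= 0.0833

0.0833


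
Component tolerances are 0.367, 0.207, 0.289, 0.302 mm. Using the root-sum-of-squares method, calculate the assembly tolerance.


RSS = sqrt(0.367^2 + 0.207^2 + 0.289^2 + 0.302^2)
= sqrt(0.352263)
= 0.5935

0.5935


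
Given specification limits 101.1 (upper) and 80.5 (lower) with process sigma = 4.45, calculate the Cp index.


Cp = (USL - LSL) / (6 * sigma)
= (101.1 - 80.5) / (6 * 4.45)
= 20.6000 / 26.7000
= 0.7715

0.7715


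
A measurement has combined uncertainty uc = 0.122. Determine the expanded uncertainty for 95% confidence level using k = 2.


U = k * uc
U = 2 * 0.122
U = 0.2440

0.2440


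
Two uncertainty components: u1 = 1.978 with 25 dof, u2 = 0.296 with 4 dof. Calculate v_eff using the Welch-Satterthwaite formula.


uc = sqrt(u1^2 + u2^2) = sqrt(1.978^2 + 0.296^2) = 2.000025
v_eff = uc^4 / (u1^4/v1 + u2^4/v2)
= 2.000025^4 / (1.978^4/25 + 0.296^4/4)
= 16.0008 / 0.61422038
v_eff = 26.0506

26.0506


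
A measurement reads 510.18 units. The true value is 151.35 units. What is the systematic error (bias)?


Systematic error = measured - true
= 510.18 - 151.35
= 358.8300

358.8300


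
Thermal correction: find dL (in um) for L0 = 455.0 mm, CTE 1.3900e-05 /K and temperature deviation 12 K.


dL = L * alpha * dT
= 455.0 * 1.3900e-05 * 12
= 0.0758940 mm
dL_um = 0.0758940 * 1000 = 75.8940 um

75.8940


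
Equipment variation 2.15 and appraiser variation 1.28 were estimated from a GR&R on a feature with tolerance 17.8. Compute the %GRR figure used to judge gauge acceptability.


GRR = sqrt(EV^2 + AV^2) = sqrt(2.15^2 + 1.28^2) = 2.5021791
%GRR = GRR / tol * 100 = 2.5021791 / 17.8 * 100
%GRR = 14.0572

14.0572


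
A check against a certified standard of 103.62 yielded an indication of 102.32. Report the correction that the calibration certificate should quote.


Correction = standard - reading
= 103.62 - 102.32
= 1.3000

1.3000


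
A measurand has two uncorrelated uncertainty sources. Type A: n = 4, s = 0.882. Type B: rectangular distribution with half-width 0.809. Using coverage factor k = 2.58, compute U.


u_A = s / sqrt(n) = 0.882 / sqrt(4) = 0.441
u_B = half_width / sqrt(3) = 0.809 / sqrt(3) = 0.46707637
uc = sqrt(u_A^2 + u_B^2) = sqrt(0.441^2 + 0.46707637^2) = 0.64237165
U = k * uc = 2.58 * 0.64237165
U = 1.6573

1.6573


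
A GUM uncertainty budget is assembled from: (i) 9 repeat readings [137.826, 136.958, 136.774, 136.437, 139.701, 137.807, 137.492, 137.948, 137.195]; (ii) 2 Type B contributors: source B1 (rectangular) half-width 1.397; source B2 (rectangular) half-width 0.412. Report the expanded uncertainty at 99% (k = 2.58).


mean = (137.826 + 136.958 + 136.774 + 136.437 + 139.701 + 137.807 + 137.492 + 137.948 + 137.195) / 9 = 137.5708889
s = sqrt(sum((x - mean)^2)/(n-1)) = 0.9515974
u_A = s / sqrt(n) = 0.9515974 / sqrt(9) = 0.31719913
u_B1 = 1.397 / sqrt(3) = 0.80655833
u_B2 = 0.412 / sqrt(3) = 0.23786831
uc = sqrt(0.31719913^2 + 0.80655833^2 + 0.23786831^2) = 0.89873965
U = k * uc = 2.58 * 0.89873965
U = 2.3187

2.3187


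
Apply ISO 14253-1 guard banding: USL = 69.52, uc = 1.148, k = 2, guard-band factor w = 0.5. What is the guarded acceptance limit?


U = k * uc = 2 * 1.148 = 2.296
guard band g = w * U = 0.5 * 2.296 = 1.148
AL = USL - g = 69.52 - 1.148
AL = 68.3720

68.3720


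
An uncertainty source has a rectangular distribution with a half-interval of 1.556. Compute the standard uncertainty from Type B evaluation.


u_B = half_width / sqrt(3)
u_B = 1.556 / 1.7320508
u_B = 0.8984

0.8984


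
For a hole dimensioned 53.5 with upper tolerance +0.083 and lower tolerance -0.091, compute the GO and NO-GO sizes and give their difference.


GO = nominal - lower_tol (smallest hole = maximum material condition)
GO = 53.5 - 0.091 = 53.409
NO-GO = nominal + upper_tol (largest hole = least material condition)
NO-GO = 53.5 + 0.083 = 53.583
spread = NO-GO - GO = 53.583 - 53.409 = 0.1740

0.1740
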